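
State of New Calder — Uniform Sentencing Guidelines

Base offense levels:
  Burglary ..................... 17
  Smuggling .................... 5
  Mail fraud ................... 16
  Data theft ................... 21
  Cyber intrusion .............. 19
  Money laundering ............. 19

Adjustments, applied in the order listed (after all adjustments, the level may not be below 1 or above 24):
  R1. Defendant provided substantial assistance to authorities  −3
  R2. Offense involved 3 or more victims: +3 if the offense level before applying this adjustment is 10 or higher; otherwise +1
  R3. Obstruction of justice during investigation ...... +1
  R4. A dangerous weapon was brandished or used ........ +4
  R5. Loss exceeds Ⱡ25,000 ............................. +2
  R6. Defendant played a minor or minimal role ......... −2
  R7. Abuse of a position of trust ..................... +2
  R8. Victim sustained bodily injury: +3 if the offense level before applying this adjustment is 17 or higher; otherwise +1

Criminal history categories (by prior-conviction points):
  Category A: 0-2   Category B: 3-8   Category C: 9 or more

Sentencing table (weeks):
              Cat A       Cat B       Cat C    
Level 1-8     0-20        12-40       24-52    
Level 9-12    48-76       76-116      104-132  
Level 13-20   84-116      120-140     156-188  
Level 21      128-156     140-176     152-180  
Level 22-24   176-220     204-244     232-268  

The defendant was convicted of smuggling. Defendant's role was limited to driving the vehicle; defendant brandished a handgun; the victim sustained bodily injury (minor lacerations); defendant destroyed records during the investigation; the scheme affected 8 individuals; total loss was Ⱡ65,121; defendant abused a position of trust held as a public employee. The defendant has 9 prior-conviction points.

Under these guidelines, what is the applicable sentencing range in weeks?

156-188 weeks

Base offense level for smuggling: 5.
R2 applies (level before this adjustment is 5 < 10, so +1): 5 + 1 = 6.
R3 applies: 6 + 1 = 7.
R4 applies: 7 + 4 = 11.
R5 applies: 11 + 2 = 13.
R6 applies: 13 − 2 = 11.
R7 applies: 11 + 2 = 13.
R8 applies (level before this adjustment is 13 < 17, so +1): 13 + 1 = 14.
Final offense level: 14.
Criminal history: 9 prior points → Category C (9+).
Level 14 falls in the 13-20 band.
Grid: Level 13-20 × Category C = 156-188 weeks.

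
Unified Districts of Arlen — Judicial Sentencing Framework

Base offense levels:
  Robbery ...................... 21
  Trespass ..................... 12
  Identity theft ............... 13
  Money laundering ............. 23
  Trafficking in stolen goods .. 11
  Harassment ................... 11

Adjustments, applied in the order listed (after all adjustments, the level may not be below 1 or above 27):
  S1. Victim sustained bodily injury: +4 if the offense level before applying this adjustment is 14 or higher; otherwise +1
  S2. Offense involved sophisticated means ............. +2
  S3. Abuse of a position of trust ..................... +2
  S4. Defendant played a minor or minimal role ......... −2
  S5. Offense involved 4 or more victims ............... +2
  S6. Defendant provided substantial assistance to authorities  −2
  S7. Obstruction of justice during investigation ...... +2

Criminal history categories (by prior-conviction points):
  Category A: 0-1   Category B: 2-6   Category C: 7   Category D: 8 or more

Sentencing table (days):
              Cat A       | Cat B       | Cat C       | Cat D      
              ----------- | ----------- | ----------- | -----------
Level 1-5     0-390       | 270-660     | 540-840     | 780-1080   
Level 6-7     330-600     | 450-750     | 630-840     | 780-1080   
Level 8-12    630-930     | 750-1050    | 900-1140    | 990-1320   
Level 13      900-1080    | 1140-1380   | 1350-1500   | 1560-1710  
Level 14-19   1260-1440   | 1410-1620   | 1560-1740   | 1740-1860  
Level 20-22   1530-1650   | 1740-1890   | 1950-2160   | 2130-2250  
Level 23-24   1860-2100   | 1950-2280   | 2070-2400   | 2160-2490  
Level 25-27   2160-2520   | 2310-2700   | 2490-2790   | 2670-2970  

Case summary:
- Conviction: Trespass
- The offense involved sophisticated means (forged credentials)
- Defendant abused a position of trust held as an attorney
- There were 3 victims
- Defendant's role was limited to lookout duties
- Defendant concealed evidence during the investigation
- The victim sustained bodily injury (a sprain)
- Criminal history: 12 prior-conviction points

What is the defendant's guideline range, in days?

1740-1860 days

Base offense level for trespass: 12.
S1 applies (level before this adjustment is 12 < 14, so +1): 12 + 1 = 13.
S2 applies: 13 + 2 = 15.
S3 applies: 15 + 2 = 17.
S4 applies: 17 − 2 = 15.
S5 does not apply.
S6 does not apply.
S7 applies: 15 + 2 = 17.
Final offense level: 17.
Criminal history: 12 prior points → Category D (8+).
Level 17 falls in the 14-19 band.
Grid: Level 14-19 × Category D = 1740-1860 days.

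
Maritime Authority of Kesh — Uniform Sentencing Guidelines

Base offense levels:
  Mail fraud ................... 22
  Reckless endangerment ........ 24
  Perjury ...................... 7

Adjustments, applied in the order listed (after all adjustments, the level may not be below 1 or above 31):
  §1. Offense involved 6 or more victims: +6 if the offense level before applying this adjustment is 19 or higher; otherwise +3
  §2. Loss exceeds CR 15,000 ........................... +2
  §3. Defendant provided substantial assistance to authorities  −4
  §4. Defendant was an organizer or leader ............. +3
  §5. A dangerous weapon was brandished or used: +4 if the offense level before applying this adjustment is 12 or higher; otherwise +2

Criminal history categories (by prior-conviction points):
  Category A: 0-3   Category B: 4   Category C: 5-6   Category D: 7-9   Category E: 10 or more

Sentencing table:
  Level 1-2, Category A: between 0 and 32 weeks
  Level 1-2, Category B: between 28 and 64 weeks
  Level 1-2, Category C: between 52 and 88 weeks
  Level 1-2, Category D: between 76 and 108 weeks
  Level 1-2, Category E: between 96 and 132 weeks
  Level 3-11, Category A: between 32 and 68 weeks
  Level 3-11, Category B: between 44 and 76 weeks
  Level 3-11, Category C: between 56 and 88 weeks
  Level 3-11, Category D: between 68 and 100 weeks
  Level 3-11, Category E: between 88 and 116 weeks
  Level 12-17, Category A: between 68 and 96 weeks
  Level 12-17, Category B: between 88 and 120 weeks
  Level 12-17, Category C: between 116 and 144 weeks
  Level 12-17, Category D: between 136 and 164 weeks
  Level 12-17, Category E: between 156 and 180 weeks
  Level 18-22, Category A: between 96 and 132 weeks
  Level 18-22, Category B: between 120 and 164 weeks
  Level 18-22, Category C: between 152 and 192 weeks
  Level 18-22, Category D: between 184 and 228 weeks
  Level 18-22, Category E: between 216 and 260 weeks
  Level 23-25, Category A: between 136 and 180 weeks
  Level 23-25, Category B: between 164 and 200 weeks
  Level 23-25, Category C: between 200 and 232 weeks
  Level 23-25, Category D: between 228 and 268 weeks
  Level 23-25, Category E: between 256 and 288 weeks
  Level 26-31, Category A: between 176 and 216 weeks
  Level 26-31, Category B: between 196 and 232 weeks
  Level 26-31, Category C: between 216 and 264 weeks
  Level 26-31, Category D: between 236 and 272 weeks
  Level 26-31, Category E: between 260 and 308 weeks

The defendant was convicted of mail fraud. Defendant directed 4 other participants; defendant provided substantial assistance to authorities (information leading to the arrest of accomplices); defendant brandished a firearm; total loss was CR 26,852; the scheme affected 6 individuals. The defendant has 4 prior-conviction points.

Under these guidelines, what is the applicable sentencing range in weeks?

196-232 weeks

Base offense level for mail fraud: 22.
§1 applies (level before this adjustment is 22 ≥ 19, so +6): 22 + 6 = 28.
§2 applies: 28 + 2 = 30.
§3 applies: 30 − 4 = 26.
§4 applies: 26 + 3 = 29.
§5 applies (level before this adjustment is 29 ≥ 12, so +4): 29 + 4 = 33.
Level 33 exceeds the maximum of 31; capped at 31.
Final offense level: 31.
Criminal history: 4 prior points → Category B (4).
Level 31 falls in the 26-31 band.
Grid: Level 26-31 × Category B = 196-232 weeks.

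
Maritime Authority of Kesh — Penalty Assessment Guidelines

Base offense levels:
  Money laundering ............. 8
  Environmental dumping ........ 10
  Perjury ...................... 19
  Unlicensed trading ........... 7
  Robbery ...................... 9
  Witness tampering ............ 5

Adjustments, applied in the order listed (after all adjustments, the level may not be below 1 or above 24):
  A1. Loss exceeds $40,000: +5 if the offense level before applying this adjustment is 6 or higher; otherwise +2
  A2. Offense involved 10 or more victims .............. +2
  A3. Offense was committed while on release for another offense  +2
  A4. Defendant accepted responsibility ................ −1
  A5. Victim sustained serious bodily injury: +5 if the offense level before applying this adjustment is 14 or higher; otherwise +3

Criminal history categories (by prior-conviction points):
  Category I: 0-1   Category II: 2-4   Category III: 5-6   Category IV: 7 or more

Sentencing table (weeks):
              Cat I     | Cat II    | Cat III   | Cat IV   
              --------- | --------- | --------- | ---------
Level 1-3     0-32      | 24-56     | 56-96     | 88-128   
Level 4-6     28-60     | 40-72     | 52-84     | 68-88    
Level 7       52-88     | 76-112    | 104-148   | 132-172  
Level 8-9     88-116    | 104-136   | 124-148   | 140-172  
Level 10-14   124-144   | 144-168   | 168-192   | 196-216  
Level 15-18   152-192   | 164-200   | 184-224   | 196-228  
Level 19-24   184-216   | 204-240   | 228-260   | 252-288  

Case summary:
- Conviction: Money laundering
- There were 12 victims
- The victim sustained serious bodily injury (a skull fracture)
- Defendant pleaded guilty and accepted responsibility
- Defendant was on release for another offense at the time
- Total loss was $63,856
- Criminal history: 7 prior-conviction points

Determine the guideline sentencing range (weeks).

Base offense level for money laundering: 8.
A1 applies (level before this adjustment is 8 ≥ 6, so +5): 8 + 5 = 13.
A2 applies: 13 + 2 = 15.
A3 applies: 15 + 2 = 17.
A4 applies: 17 − 1 = 16.
A5 applies (level before this adjustment is 16 ≥ 14, so +5): 16 + 5 = 21.
Final offense level: 21.
Criminal history: 7 prior points → Category IV (7+).
Level 21 falls in the 19-24 band.
Grid: Level 19-24 × Category IV = 252-288 weeks.

252-288 weeks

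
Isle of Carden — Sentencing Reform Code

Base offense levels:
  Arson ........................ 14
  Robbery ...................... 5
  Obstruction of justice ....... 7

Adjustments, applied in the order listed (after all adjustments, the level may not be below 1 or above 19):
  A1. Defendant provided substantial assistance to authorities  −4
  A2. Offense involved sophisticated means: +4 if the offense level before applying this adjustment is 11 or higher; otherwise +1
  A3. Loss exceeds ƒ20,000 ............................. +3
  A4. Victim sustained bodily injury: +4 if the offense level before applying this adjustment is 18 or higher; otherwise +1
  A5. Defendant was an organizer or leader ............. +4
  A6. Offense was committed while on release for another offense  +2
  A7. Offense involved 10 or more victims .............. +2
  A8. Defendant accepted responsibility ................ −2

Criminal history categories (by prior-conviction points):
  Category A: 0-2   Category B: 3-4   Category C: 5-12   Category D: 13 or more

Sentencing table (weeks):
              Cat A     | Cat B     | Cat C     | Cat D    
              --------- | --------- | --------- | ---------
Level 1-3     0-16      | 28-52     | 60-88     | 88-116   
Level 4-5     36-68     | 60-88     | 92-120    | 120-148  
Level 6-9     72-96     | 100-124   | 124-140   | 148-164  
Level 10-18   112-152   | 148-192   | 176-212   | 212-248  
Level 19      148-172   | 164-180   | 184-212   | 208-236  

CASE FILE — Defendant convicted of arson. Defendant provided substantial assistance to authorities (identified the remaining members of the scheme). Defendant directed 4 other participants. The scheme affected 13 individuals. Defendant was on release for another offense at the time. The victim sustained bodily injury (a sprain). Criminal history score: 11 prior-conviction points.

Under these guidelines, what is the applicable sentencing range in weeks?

184-212 weeks

Base offense level for arson: 14.
A1 applies: 14 − 4 = 10.
A2 does not apply.
A4 applies (level before this adjustment is 10 < 18, so +1): 10 + 1 = 11.
A5 applies: 11 + 4 = 15.
A6 applies: 15 + 2 = 17.
A7 applies: 17 + 2 = 19.
Final offense level: 19.
Criminal history: 11 prior points → Category C (5-12).
Level 19 falls in the 19 band.
Grid: Level 19 × Category C = 184-212 weeks.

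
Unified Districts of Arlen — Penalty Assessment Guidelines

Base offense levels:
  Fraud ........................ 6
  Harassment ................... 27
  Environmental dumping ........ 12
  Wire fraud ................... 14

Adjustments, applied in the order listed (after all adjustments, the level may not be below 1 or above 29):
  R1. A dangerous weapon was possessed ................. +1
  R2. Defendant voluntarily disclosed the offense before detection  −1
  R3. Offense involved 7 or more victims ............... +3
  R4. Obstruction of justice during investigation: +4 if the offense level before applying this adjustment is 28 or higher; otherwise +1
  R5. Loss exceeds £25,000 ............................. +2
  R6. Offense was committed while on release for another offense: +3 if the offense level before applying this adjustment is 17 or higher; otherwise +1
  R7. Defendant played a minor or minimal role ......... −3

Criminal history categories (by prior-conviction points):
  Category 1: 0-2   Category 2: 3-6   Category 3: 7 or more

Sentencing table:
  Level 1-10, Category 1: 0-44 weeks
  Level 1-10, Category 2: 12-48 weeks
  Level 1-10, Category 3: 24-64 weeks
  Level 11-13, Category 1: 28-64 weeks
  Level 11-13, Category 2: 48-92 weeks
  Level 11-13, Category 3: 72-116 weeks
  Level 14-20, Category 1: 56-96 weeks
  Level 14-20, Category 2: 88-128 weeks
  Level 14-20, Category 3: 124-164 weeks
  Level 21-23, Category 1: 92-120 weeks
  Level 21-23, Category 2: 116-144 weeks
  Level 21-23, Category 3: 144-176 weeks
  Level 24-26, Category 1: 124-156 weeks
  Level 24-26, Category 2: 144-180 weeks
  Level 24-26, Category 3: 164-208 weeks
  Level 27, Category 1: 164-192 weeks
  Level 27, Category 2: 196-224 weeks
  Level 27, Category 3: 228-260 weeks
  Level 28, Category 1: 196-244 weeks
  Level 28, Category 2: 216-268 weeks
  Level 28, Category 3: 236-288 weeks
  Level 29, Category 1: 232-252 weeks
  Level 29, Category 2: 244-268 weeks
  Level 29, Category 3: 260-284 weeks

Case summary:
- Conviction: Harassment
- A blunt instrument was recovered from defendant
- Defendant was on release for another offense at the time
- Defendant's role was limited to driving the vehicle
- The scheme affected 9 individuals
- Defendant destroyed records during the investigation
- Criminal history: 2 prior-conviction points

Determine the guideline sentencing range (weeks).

Base offense level for harassment: 27.
R1 applies: 27 + 1 = 28.
R3 applies: 28 + 3 = 31.
R4 applies (level before this adjustment is 31 ≥ 28, so +4): 31 + 4 = 35.
R5 does not apply.
R6 applies (level before this adjustment is 35 ≥ 17, so +3): 35 + 3 = 38.
R7 applies: 38 − 3 = 35.
Level 35 exceeds the maximum of 29; capped at 29.
Final offense level: 29.
Criminal history: 2 prior points → Category 1 (0-2).
Level 29 falls in the 29 band.
Grid: Level 29 × Category 1 = 232-252 weeks.

232-252 weeks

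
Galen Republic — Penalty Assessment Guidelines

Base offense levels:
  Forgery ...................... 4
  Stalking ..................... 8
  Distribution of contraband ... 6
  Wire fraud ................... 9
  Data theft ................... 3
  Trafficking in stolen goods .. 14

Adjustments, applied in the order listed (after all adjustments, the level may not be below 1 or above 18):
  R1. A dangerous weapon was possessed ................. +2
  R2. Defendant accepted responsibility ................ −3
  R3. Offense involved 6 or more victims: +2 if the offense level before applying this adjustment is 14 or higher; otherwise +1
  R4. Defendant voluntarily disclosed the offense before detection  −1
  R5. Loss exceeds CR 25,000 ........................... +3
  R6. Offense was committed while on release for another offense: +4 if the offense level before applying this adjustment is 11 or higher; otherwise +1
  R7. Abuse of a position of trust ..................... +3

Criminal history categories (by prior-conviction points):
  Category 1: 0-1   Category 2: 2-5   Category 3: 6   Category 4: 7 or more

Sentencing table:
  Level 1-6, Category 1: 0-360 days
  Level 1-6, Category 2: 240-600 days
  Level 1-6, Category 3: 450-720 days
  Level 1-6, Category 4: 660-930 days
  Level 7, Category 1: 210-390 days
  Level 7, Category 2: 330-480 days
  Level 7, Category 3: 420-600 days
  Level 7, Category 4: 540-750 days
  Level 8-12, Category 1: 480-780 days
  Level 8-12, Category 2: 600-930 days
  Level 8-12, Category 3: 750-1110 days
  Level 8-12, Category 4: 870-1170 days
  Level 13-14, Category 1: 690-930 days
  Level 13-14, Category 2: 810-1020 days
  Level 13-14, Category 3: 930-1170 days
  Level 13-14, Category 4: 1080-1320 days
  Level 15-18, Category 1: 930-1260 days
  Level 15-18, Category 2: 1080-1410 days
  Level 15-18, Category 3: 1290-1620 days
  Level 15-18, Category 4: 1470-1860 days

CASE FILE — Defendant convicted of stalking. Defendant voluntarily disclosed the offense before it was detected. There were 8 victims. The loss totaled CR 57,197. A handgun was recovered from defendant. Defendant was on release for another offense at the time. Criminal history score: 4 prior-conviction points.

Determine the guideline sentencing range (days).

1080-1410 days

Base offense level for stalking: 8.
R1 applies: 8 + 2 = 10.
R3 applies (level before this adjustment is 10 < 14, so +1): 10 + 1 = 11.
R4 applies: 11 − 1 = 10.
R5 applies: 10 + 3 = 13.
R6 applies (level before this adjustment is 13 ≥ 11, so +4): 13 + 4 = 17.
R7 does not apply.
Final offense level: 17.
Criminal history: 4 prior points → Category 2 (2-5).
Level 17 falls in the 15-18 band.
Grid: Level 15-18 × Category 2 = 1080-1410 days.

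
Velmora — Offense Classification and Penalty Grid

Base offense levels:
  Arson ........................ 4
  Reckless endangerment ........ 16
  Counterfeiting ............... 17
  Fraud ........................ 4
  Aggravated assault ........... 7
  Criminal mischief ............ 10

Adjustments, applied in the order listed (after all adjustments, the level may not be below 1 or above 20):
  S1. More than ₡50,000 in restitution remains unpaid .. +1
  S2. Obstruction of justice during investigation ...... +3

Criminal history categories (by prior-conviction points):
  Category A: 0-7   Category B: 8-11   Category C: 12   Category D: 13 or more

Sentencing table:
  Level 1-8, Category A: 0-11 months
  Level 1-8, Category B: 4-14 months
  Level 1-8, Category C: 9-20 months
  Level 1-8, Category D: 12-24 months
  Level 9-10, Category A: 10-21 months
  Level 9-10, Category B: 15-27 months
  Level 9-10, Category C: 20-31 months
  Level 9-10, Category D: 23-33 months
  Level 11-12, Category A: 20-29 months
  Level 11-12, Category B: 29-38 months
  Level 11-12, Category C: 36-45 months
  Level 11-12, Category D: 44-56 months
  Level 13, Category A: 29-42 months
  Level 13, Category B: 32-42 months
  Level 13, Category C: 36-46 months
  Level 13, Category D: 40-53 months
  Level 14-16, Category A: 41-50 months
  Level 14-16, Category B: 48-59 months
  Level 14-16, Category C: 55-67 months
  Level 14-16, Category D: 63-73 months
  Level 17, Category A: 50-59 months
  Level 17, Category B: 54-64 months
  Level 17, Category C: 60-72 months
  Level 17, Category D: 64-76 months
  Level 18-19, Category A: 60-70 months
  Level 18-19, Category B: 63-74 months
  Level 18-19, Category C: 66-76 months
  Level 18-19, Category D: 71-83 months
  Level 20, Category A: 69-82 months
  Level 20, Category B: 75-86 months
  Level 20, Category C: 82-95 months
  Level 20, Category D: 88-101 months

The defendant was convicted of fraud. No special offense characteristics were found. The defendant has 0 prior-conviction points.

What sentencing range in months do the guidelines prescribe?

0-11 months

Base offense level for fraud: 4.
Final offense level: 4.
Criminal history: 0 prior points → Category A (0-7).
Level 4 falls in the 1-8 band.
Grid: Level 1-8 × Category A = 0-11 months.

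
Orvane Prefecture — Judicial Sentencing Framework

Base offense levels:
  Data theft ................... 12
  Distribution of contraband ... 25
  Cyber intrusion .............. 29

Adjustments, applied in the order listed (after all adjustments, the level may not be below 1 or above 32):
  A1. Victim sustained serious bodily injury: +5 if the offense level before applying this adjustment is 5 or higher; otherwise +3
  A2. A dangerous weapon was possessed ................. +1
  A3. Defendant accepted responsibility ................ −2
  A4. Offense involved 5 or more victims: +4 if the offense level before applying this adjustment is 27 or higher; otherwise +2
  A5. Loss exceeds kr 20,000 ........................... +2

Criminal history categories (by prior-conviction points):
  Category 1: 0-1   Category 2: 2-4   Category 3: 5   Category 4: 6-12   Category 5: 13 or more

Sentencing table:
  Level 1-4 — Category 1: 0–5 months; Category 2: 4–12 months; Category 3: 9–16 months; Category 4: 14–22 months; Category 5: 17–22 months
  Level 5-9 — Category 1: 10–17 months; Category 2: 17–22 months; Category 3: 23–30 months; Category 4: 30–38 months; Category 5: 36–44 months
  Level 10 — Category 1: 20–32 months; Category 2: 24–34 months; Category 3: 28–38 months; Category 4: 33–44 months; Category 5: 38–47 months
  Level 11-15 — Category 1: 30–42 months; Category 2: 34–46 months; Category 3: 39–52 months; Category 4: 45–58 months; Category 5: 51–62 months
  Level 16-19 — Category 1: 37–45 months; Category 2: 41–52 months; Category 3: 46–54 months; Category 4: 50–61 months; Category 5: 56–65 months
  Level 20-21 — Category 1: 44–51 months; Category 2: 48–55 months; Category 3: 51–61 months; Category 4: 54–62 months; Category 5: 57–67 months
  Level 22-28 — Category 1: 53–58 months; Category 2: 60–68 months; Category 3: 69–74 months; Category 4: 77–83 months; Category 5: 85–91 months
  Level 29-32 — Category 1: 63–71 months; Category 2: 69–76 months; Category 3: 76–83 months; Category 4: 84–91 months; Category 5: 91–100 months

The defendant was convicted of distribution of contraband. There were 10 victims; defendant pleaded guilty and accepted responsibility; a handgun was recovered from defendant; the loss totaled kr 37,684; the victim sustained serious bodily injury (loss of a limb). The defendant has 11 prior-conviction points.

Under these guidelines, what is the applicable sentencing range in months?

84-91 months

Base offense level for distribution of contraband: 25.
A1 applies (level before this adjustment is 25 ≥ 5, so +5): 25 + 5 = 30.
A2 applies: 30 + 1 = 31.
A3 applies: 31 − 2 = 29.
A4 applies (level before this adjustment is 29 ≥ 27, so +4): 29 + 4 = 33.
A5 applies: 33 + 2 = 35.
Level 35 exceeds the maximum of 32; capped at 32.
Final offense level: 32.
Criminal history: 11 prior points → Category 4 (6-12).
Level 32 falls in the 29-32 band.
Grid: Level 29-32 × Category 4 = 84-91 months.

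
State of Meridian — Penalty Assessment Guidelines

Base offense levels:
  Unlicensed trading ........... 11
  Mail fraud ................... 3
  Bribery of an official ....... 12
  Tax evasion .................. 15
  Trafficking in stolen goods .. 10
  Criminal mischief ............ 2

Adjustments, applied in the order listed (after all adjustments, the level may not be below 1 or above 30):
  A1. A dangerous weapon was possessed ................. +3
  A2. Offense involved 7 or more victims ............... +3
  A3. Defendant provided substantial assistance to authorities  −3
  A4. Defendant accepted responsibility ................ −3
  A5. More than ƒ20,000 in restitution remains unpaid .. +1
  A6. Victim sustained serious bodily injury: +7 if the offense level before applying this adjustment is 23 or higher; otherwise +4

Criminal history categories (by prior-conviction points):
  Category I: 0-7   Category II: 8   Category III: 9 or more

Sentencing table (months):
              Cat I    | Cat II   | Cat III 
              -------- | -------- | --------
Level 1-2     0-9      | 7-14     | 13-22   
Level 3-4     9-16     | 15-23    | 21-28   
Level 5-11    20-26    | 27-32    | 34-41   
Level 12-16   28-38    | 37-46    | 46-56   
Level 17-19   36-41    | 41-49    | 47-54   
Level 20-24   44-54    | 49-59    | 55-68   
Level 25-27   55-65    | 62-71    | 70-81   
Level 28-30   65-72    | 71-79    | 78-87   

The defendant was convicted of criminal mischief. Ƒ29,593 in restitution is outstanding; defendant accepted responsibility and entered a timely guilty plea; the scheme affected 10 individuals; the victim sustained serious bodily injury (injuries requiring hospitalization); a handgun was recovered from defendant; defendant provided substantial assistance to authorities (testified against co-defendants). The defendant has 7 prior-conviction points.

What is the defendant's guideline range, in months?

20-26 months

Base offense level for criminal mischief: 2.
A1 applies: 2 + 3 = 5.
A2 applies: 5 + 3 = 8.
A3 applies: 8 − 3 = 5.
A4 applies: 5 − 3 = 2.
A5 applies: 2 + 1 = 3.
A6 applies (level before this adjustment is 3 < 23, so +4): 3 + 4 = 7.
Final offense level: 7.
Criminal history: 7 prior points → Category I (0-7).
Level 7 falls in the 5-11 band.
Grid: Level 5-11 × Category I = 20-26 months.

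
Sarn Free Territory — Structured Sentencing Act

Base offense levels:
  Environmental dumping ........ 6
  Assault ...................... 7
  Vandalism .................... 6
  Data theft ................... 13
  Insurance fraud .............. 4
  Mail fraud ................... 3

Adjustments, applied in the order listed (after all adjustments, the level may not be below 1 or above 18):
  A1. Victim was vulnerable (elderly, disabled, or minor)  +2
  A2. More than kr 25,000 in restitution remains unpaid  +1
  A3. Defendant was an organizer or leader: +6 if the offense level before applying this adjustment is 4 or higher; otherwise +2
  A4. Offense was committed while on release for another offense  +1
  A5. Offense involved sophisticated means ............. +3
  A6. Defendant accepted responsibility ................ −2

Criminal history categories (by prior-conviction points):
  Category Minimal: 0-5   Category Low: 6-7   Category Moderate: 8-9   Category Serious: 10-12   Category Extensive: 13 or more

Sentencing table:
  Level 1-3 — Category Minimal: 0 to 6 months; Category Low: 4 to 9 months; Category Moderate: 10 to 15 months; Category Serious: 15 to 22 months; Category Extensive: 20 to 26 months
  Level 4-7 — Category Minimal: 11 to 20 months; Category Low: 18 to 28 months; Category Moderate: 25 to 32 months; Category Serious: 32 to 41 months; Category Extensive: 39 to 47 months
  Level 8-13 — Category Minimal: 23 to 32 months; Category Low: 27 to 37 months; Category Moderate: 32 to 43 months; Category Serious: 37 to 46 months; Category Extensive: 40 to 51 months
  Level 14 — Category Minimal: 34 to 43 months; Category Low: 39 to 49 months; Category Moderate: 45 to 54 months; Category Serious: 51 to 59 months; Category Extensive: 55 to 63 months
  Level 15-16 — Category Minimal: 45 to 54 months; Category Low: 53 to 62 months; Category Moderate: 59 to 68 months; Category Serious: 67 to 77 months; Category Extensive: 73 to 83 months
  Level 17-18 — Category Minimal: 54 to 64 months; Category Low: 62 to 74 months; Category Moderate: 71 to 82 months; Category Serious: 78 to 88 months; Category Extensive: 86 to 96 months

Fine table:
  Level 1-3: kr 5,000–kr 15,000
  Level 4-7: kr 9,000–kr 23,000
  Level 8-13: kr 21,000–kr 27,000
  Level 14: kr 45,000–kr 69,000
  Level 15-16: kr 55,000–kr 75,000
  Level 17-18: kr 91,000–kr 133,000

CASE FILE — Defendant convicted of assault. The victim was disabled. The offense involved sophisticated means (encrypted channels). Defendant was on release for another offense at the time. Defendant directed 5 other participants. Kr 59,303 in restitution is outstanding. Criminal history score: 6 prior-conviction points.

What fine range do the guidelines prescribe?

Base offense level for assault: 7.
A1 applies: 7 + 2 = 9.
A2 applies: 9 + 1 = 10.
A3 applies (level before this adjustment is 10 ≥ 4, so +6): 10 + 6 = 16.
A4 applies: 16 + 1 = 17.
A5 applies: 17 + 3 = 20.
A6 does not apply.
Level 20 exceeds the maximum of 18; capped at 18.
Final offense level: 18.
Level 18 falls in the 17-18 band.
Fine table: Level 17-18 → kr 91,000–kr 133,000.

kr 91,000–kr 133,000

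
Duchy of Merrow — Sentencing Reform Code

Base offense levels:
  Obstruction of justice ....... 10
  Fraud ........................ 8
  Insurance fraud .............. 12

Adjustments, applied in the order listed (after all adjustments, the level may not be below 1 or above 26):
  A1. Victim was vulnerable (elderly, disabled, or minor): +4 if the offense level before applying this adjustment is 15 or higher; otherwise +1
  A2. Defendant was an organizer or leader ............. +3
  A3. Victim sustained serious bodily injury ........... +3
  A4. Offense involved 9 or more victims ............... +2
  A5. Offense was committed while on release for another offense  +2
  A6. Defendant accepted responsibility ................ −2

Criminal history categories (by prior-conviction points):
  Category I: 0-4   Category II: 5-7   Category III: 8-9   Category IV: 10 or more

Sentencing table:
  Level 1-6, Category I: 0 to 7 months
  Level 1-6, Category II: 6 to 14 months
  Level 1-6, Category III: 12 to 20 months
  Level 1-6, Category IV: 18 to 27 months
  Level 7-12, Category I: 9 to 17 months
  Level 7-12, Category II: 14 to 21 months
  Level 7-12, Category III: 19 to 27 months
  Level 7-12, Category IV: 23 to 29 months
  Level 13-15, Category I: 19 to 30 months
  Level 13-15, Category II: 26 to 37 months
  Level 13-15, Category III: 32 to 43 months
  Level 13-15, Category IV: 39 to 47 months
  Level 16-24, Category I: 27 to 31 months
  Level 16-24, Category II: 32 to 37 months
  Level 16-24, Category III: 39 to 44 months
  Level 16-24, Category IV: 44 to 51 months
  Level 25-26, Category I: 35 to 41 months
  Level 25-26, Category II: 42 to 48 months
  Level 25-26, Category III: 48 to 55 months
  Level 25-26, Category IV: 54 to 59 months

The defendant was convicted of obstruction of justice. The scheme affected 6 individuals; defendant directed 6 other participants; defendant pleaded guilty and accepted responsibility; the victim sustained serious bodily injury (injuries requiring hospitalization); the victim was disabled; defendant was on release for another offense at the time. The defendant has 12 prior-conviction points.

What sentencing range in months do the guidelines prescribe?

Base offense level for obstruction of justice: 10.
A1 applies (level before this adjustment is 10 < 15, so +1): 10 + 1 = 11.
A2 applies: 11 + 3 = 14.
A3 applies: 14 + 3 = 17.
A4 does not apply.
A5 applies: 17 + 2 = 19.
A6 applies: 19 − 2 = 17.
Final offense level: 17.
Criminal history: 12 prior points → Category IV (10+).
Level 17 falls in the 16-24 band.
Grid: Level 16-24 × Category IV = 44-51 months.

44-51 months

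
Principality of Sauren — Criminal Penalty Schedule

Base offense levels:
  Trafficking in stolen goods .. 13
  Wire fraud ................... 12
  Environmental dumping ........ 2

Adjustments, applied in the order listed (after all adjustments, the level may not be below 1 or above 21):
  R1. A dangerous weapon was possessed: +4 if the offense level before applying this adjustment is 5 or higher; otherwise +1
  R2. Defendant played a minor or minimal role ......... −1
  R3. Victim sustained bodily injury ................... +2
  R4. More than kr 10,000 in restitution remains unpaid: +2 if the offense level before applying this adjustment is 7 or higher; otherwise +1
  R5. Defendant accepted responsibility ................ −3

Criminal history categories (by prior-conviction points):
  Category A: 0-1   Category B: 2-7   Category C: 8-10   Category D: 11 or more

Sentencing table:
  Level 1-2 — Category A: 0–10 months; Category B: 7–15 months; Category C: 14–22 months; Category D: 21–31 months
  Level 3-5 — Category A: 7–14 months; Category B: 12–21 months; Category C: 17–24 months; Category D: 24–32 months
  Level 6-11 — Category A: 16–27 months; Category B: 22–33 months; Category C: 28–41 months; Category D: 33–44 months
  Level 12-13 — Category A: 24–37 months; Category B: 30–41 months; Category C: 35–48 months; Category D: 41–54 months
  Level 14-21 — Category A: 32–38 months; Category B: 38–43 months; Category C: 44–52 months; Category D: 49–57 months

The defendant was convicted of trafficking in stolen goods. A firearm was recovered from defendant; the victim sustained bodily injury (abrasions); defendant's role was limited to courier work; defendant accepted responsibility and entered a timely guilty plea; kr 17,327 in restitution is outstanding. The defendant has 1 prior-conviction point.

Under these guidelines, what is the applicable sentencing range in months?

32-38 months

Base offense level for trafficking in stolen goods: 13.
R1 applies (level before this adjustment is 13 ≥ 5, so +4): 13 + 4 = 17.
R2 applies: 17 − 1 = 16.
R3 applies: 16 + 2 = 18.
R4 applies (level before this adjustment is 18 ≥ 7, so +2): 18 + 2 = 20.
R5 applies: 20 − 3 = 17.
Final offense level: 17.
Criminal history: 1 prior point → Category A (0-1).
Level 17 falls in the 14-21 band.
Grid: Level 14-21 × Category A = 32-38 months.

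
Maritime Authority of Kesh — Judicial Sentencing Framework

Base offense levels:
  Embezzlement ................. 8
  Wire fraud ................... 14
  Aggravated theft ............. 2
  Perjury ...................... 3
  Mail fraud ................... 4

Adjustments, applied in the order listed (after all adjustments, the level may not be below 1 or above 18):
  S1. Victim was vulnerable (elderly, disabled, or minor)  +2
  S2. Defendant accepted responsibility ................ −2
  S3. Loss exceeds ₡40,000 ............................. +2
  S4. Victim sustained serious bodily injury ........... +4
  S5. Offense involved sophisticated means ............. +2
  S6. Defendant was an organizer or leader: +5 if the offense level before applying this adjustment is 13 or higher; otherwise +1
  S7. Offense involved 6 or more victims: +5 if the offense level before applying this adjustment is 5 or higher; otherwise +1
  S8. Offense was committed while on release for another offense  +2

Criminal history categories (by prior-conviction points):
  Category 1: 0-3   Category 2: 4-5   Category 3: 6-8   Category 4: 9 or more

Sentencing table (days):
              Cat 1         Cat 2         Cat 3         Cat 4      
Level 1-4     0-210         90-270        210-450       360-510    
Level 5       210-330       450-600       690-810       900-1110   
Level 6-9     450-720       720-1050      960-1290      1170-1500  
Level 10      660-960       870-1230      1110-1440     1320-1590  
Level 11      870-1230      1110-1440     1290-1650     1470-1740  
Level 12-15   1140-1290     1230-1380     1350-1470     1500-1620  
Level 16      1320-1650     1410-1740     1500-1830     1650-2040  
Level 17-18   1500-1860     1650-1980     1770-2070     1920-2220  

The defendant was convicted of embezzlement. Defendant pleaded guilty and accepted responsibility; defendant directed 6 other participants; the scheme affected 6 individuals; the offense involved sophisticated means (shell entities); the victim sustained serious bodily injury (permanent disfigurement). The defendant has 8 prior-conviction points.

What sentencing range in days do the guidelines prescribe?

1770-2070 days

Base offense level for embezzlement: 8.
S2 applies: 8 − 2 = 6.
S3 does not apply.
S4 applies: 6 + 4 = 10.
S5 applies: 10 + 2 = 12.
S6 applies (level before this adjustment is 12 < 13, so +1): 12 + 1 = 13.
S7 applies (level before this adjustment is 13 ≥ 5, so +5): 13 + 5 = 18.
S8 does not apply.
Final offense level: 18.
Criminal history: 8 prior points → Category 3 (6-8).
Level 18 falls in the 17-18 band.
Grid: Level 17-18 × Category 3 = 1770-2070 days.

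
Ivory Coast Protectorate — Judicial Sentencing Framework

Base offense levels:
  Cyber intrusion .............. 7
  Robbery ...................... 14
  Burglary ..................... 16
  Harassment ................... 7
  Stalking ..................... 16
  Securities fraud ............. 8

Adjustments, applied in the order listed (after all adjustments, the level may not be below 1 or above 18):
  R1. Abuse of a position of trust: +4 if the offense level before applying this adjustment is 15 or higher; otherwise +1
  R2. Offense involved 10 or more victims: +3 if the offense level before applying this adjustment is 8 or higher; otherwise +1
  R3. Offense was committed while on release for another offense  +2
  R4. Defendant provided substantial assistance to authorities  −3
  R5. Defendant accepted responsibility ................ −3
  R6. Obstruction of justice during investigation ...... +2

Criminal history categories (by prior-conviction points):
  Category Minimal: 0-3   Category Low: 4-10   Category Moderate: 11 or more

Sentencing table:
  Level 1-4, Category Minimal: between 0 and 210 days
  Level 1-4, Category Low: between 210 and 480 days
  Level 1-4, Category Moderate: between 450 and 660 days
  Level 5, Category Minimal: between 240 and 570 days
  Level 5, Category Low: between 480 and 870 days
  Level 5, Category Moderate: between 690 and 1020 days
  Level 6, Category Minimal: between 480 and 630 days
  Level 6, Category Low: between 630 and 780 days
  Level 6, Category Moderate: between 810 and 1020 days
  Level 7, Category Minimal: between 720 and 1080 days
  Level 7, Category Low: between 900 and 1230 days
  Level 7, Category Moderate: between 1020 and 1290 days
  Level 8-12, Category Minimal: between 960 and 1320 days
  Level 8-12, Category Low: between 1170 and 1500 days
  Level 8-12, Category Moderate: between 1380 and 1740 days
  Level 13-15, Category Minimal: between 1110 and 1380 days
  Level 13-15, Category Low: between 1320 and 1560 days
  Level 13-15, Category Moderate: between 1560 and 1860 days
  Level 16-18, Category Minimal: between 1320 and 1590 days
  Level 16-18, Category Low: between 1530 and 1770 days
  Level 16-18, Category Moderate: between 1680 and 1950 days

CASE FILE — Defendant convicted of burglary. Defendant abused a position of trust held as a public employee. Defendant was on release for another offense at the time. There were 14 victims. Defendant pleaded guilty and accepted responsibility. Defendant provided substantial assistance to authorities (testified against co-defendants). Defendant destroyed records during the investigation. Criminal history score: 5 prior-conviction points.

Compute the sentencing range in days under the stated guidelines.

1530-1770 days

Base offense level for burglary: 16.
R1 applies (level before this adjustment is 16 ≥ 15, so +4): 16 + 4 = 20.
R2 applies (level before this adjustment is 20 ≥ 8, so +3): 20 + 3 = 23.
R3 applies: 23 + 2 = 25.
R4 applies: 25 − 3 = 22.
R5 applies: 22 − 3 = 19.
R6 applies: 19 + 2 = 21.
Level 21 exceeds the maximum of 18; capped at 18.
Final offense level: 18.
Criminal history: 5 prior points → Category Low (4-10).
Level 18 falls in the 16-18 band.
Grid: Level 16-18 × Category Low = 1530-1770 days.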